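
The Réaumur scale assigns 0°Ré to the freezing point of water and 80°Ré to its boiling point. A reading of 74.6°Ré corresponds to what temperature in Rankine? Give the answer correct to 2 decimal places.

659.52°R

Linear interpolation between the fixed points: C = (74.6 - 0) × 100 / (80 - 0) = 93.2500°C.
Then 93.2500 × 1.8 + 491.67 = 659.52°R.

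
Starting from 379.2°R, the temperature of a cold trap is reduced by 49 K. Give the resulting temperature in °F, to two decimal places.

-168.67°F

Initial temperature in Celsius: (379.2 - 491.67) × 5/9 = -62.4833°C.
The 49 K change is an interval; Kelvin and Celsius degrees are the same size, so ΔC = -49°C.
Final Celsius temperature: -62.4833 - 49.0000 = -111.4833°C.
In Fahrenheit: -111.4833 × 1.8 + 32 = -168.67°F.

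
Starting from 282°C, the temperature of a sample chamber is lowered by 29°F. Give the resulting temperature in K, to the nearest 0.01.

The 29°F change is an interval, so only the factor 5/9 applies: -29 × 5/9 = -16.1111°C.
Final Celsius temperature: 282.0000 - 16.1111 = 265.8889°C.
In kelvin: 265.8889 + 273.15 = 539.04 K.

539.04 K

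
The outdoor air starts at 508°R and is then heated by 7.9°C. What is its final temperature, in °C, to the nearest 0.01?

16.97°C

Initial temperature in Celsius: (508 - 491.67) × 5/9 = 9.0722°C.
Final Celsius temperature: 9.0722 + 7.9000 = 16.9722°C.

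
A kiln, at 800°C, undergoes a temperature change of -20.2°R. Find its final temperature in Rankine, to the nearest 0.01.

The 20.2°R change is an interval, so only the factor 5/9 applies: -20.2 × 5/9 = -11.2222°C.
Final Celsius temperature: 800.0000 - 11.2222 = 788.7778°C.
In Rankine: 788.7778 × 1.8 + 491.67 = 1911.47°R.

1911.47°R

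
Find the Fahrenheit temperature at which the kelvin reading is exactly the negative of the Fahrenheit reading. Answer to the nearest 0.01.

-164.17°F

Let F be the Fahrenheit reading. The kelvin reading is K = 5/9·F + 255.372.
Require K = -1·F: 5/9·F + 255.372 = -1·F.
(14/9)·F = -255.372  ⇒  F = -164.17.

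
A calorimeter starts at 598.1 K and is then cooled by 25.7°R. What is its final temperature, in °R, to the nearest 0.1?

Initial temperature in Celsius: 598.1 - 273.15 = 324.9500°C.
The 25.7°R change is an interval, so only the factor 5/9 applies: -25.7 × 5/9 = -14.2778°C.
Final Celsius temperature: 324.9500 - 14.2778 = 310.6722°C.
In Rankine: 310.6722 × 1.8 + 491.67 = 1050.9°R.

1050.9°R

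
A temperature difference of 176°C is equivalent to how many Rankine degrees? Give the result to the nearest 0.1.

An interval of 1°C corresponds to 1.8°R.
176 × 1.8 = 316.8.

316.8°R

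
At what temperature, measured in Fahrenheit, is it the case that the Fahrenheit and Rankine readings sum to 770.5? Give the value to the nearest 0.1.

Let F be the Fahrenheit reading. The Rankine reading is R = 1·F + 459.67.
Require F + R = 770.5: (2)·F + 459.67 = 770.5.
F = (770.5 - 459.67) / (2) = 155.4.

155.4°F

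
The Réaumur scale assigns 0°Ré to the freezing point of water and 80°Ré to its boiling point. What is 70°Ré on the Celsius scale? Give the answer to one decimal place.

87.5°C

Linear interpolation between the fixed points: C = (70 - 0) × 100 / (80 - 0) = 87.5000°C.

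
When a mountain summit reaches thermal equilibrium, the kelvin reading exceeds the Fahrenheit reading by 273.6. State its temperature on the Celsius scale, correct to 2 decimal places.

Let x be the Fahrenheit reading; then the kelvin reading is 5/9·x + 255.372.
(5/9·x + 255.372) - x = 273.6  ⇒  (-4/9)·x = 18.2278  ⇒  x = -41.0125°F.
In Celsius: (-41.0125 - 32) × 5/9 = -40.56°C.

-40.56°C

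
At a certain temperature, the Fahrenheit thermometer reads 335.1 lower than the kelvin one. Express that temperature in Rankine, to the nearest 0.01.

Let x be the kelvin reading; then the Fahrenheit reading is 1.8·x - 459.67.
(1.8·x - 459.67) - x = -335.1  ⇒  (0.8)·x = 124.57  ⇒  x = 155.7125 K.
In Celsius: 155.7125 - 273.15 = -117.4375°C.
In Rankine: -117.4375 × 1.8 + 491.67 = 280.28°R.

280.28°R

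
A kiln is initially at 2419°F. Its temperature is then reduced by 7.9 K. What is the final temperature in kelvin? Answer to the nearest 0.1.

1591.4 K

Initial temperature in Celsius: (2419 - 32) × 5/9 = 1326.1111°C.
The 7.9 K change is an interval; Kelvin and Celsius degrees are the same size, so ΔC = -7.9°C.
Final Celsius temperature: 1326.1111 - 7.9000 = 1318.2111°C.
In kelvin: 1318.2111 + 273.15 = 1591.4 K.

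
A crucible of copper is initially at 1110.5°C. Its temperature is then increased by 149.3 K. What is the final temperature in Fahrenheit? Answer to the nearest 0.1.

The 149.3 K change is an interval; Kelvin and Celsius degrees are the same size, so ΔC = +149.3°C.
Final Celsius temperature: 1110.5000 + 149.3000 = 1259.8000°C.
In Fahrenheit: 1259.8000 × 1.8 + 32 = 2299.6°F.

2299.6°F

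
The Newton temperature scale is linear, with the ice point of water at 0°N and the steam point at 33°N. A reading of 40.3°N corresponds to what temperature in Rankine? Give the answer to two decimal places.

Linear interpolation between the fixed points: C = (40.3 - 0) × 100 / (33 - 0) = 122.1212°C.
Then 122.1212 × 1.8 + 491.67 = 711.49°R.

711.49°R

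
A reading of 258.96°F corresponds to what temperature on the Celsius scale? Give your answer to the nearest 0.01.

126.09°C

In Celsius: (258.96 - 32) × 5/9 = 126.0889°C.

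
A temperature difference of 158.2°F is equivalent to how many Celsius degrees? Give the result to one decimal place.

87.9°C

Only the scale ratio 5/9 matters for a change in temperature.
158.2 × 5/9 = 87.9.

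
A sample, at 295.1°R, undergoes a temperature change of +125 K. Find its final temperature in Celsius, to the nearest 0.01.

15.79°C

Initial temperature in Celsius: (295.1 - 491.67) × 5/9 = -109.2056°C.
The 125 K change is an interval; Kelvin and Celsius degrees are the same size, so ΔC = +125°C.
Final Celsius temperature: -109.2056 + 125.0000 = 15.7944°C.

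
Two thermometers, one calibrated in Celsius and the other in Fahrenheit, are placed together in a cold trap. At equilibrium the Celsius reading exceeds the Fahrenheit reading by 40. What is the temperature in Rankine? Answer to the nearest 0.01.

329.67°R

Let x be the Celsius reading; then the Fahrenheit reading is 1.8·x + 32.
(1.8·x + 32) - x = -40  ⇒  (0.8)·x = -72  ⇒  x = -90.0000°C.
In Rankine: -90.0000 × 1.8 + 491.67 = 329.67°R.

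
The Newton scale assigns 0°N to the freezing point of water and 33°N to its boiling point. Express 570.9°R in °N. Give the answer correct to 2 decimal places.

14.53°N

First in Celsius: (570.9 - 491.67) × 5/9 = 44.0167°C.
Linearly onto the Newton scale: 0 + (44.0167 / 100) × (33 - 0) = 14.53°N.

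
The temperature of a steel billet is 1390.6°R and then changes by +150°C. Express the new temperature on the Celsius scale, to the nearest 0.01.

649.41°C

Initial temperature in Celsius: (1390.6 - 491.67) × 5/9 = 499.4056°C.
Final Celsius temperature: 499.4056 + 150.0000 = 649.4056°C.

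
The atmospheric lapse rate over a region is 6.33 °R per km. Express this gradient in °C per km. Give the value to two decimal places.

3.52 °C/km

Since only a temperature interval is involved, the additive offset between the scales drops out.
A change of 1°R is a change of 5/9°C, so 6.33 × 5/9 = 3.52.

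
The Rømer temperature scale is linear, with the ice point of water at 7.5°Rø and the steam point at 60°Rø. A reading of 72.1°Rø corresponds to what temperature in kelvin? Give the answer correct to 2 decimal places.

396.20 K

Linear interpolation between the fixed points: C = (72.1 - 7.5) × 100 / (60 - 7.5) = 123.0476°C.
Then 123.0476 + 273.15 = 396.20 K.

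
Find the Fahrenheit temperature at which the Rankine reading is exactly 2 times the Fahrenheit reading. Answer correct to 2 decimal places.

459.67°F

Let F be the Fahrenheit reading. The Rankine reading is R = 1·F + 459.67.
Require R = 2·F: 1·F + 459.67 = 2·F.
(-1)·F = -459.67  ⇒  F = 459.67.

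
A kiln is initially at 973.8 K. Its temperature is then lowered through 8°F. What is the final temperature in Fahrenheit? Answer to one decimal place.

1285.2°F

Initial temperature in Celsius: 973.8 - 273.15 = 700.6500°C.
The 8°F change is an interval, so only the factor 5/9 applies: -8 × 5/9 = -4.4444°C.
Final Celsius temperature: 700.6500 - 4.4444 = 696.2056°C.
In Fahrenheit: 696.2056 × 1.8 + 32 = 1285.2°F.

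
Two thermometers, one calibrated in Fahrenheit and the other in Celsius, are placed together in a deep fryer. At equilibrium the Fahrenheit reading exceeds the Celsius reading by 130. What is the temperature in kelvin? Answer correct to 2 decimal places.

395.65 K

Let x be the Fahrenheit reading; then the Celsius reading is 5/9·x - 17.7778.
(5/9·x - 17.7778) - x = -130  ⇒  (-4/9)·x = -112.222  ⇒  x = 252.5000°F.
In Celsius: (252.5 - 32) × 5/9 = 122.5000°C.
In kelvin: 122.5000 + 273.15 = 395.65 K.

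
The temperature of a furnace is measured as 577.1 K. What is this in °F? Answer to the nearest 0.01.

In Celsius: 577.1 - 273.15 = 303.9500°C.
In Fahrenheit: 303.9500 × 1.8 + 32 = 579.11°F.

579.11°F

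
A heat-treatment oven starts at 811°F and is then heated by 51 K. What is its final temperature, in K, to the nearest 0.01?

756.93 K

Initial temperature in Celsius: (811 - 32) × 5/9 = 432.7778°C.
The 51 K change is an interval; Kelvin and Celsius degrees are the same size, so ΔC = +51°C.
Final Celsius temperature: 432.7778 + 51.0000 = 483.7778°C.
In kelvin: 483.7778 + 273.15 = 756.93 K.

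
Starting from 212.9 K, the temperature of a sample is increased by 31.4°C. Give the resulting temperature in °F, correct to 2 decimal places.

-19.93°F

Initial temperature in Celsius: 212.9 - 273.15 = -60.2500°C.
Final Celsius temperature: -60.2500 + 31.4000 = -28.8500°C.
In Fahrenheit: -28.8500 × 1.8 + 32 = -19.93°F.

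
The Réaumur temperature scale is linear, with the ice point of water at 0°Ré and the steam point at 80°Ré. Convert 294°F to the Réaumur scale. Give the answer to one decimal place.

116.4°Ré

First in Celsius: (294 - 32) × 5/9 = 145.5556°C.
Linearly onto the Réaumur scale: 0 + (145.5556 / 100) × (80 - 0) = 116.4°Ré.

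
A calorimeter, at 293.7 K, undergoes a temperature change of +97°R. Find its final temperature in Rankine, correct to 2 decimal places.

Initial temperature in Celsius: 293.7 - 273.15 = 20.5500°C.
The 97°R change is an interval, so only the factor 5/9 applies: +97 × 5/9 = +53.8889°C.
Final Celsius temperature: 20.5500 + 53.8889 = 74.4389°C.
In Rankine: 74.4389 × 1.8 + 491.67 = 625.66°R.

625.66°R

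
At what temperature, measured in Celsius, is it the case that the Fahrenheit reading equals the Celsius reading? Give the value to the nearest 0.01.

Let C be the Celsius reading. The Fahrenheit reading is F = 1.8·C + 32.
Set F = C: 1.8·C + 32 = C.
(0.8)·C = -32  ⇒  C = -40.00.

-40.00°C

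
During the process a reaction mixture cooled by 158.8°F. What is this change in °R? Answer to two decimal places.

Fahrenheit and Rankine degrees are the same size, so the interval is unchanged: 158.80.

158.80°R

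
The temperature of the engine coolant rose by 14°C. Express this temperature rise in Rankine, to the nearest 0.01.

25.20°R

For a temperature interval the offset drops out; only the factor 1.8 applies.
14 × 1.8 = 25.20.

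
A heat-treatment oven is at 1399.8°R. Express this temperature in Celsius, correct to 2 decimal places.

504.52°C

In Celsius: (1399.8 - 491.67) × 5/9 = 504.5167°C.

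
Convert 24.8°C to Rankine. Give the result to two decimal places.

536.31°R

In Rankine: 24.8000 × 1.8 + 491.67 = 536.31°R.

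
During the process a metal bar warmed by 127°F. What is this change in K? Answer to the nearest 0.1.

For a temperature interval the offset drops out; only the factor 5/9 applies.
127 × 5/9 = 70.6.

70.6 K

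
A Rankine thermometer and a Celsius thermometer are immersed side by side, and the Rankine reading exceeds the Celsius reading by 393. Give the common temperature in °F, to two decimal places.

Let x be the Rankine reading; then the Celsius reading is 5/9·x - 273.15.
(5/9·x - 273.15) - x = -393  ⇒  (-4/9)·x = -119.85  ⇒  x = 269.6625°R.
In Celsius: (269.6625 - 491.67) × 5/9 = -123.3375°C.
In Fahrenheit: -123.3375 × 1.8 + 32 = -190.01°F.

-190.01°F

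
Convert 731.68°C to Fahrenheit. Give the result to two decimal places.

1349.02°F

In Fahrenheit: 731.6800 × 1.8 + 32 = 1349.02°F.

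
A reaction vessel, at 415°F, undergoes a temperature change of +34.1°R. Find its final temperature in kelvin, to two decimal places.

504.87 K

Initial temperature in Celsius: (415 - 32) × 5/9 = 212.7778°C.
The 34.1°R change is an interval, so only the factor 5/9 applies: +34.1 × 5/9 = +18.9444°C.
Final Celsius temperature: 212.7778 + 18.9444 = 231.7222°C.
In kelvin: 231.7222 + 273.15 = 504.87 K.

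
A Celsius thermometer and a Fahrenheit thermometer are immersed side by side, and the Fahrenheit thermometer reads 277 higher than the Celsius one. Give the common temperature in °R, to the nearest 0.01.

Let x be the Celsius reading; then the Fahrenheit reading is 1.8·x + 32.
(1.8·x + 32) - x = 277  ⇒  (0.8)·x = 245  ⇒  x = 306.2500°C.
In Rankine: 306.2500 × 1.8 + 491.67 = 1042.92°R.

1042.92°R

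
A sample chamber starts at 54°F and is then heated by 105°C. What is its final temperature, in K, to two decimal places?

Initial temperature in Celsius: (54 - 32) × 5/9 = 12.2222°C.
Final Celsius temperature: 12.2222 + 105.0000 = 117.2222°C.
In kelvin: 117.2222 + 273.15 = 390.37 K.

390.37 K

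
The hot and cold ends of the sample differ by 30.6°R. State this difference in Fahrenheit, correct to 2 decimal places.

30.60°F

Rankine and Fahrenheit degrees are the same size, so the interval is unchanged: 30.60.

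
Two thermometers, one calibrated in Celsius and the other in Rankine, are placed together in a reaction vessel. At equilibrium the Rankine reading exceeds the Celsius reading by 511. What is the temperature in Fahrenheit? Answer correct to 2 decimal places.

75.49°F

Let x be the Celsius reading; then the Rankine reading is 1.8·x + 491.67.
(1.8·x + 491.67) - x = 511  ⇒  (0.8)·x = 19.33  ⇒  x = 24.1625°C.
In Fahrenheit: 24.1625 × 1.8 + 32 = 75.49°F.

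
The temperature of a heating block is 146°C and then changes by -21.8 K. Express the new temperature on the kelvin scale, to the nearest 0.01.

The 21.8 K change is an interval; Kelvin and Celsius degrees are the same size, so ΔC = -21.8°C.
Final Celsius temperature: 146.0000 - 21.8000 = 124.2000°C.
In kelvin: 124.2000 + 273.15 = 397.35 K.

397.35 K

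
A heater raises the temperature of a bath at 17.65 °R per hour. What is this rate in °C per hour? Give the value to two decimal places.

9.81 °C/hour

The quantity depends on a temperature interval, so only the ratio of degree sizes applies; the offset between the scales is irrelevant.
A change of 1°R is a change of 5/9°C, so 17.65 × 5/9 = 9.81.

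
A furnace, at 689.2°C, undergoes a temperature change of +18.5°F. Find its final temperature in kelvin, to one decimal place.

972.6 K

The 18.5°F change is an interval, so only the factor 5/9 applies: +18.5 × 5/9 = +10.2778°C.
Final Celsius temperature: 689.2000 + 10.2778 = 699.4778°C.
In kelvin: 699.4778 + 273.15 = 972.6 K.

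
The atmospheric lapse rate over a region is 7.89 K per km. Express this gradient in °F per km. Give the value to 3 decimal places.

14.202 °F/km

Since only a temperature interval is involved, the additive offset between the scales drops out.
A change of 1 K is a change of 1.8°F, so 7.89 × 1.8 = 14.202.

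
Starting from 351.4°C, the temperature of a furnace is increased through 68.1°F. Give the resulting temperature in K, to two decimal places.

The 68.1°F change is an interval, so only the factor 5/9 applies: +68.1 × 5/9 = +37.8333°C.
Final Celsius temperature: 351.4000 + 37.8333 = 389.2333°C.
In kelvin: 389.2333 + 273.15 = 662.38 K.

662.38 K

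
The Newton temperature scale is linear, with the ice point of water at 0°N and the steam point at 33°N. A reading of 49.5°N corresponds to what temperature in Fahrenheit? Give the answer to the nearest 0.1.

302.0°F

Linear interpolation between the fixed points: C = (49.5 - 0) × 100 / (33 - 0) = 150.0000°C.
Then 150.0000 × 1.8 + 32 = 302.0°F.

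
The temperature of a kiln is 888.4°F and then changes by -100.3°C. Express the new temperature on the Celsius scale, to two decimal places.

Initial temperature in Celsius: (888.4 - 32) × 5/9 = 475.7778°C.
Final Celsius temperature: 475.7778 - 100.3000 = 375.4778°C.

375.48°C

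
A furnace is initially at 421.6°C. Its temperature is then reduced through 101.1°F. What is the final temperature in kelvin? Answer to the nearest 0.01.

638.58 K

The 101.1°F change is an interval, so only the factor 5/9 applies: -101.1 × 5/9 = -56.1667°C.
Final Celsius temperature: 421.6000 - 56.1667 = 365.4333°C.
In kelvin: 365.4333 + 273.15 = 638.58 K.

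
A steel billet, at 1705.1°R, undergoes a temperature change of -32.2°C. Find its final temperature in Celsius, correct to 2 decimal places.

641.93°C

Initial temperature in Celsius: (1705.1 - 491.67) × 5/9 = 674.1278°C.
Final Celsius temperature: 674.1278 - 32.2000 = 641.9278°C.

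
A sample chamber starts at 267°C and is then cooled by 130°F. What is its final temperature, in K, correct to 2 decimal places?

467.93 K

The 130°F change is an interval, so only the factor 5/9 applies: -130 × 5/9 = -72.2222°C.
Final Celsius temperature: 267.0000 - 72.2222 = 194.7778°C.
In kelvin: 194.7778 + 273.15 = 467.93 K.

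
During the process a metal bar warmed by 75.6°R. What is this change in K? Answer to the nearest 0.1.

An interval of 1°R corresponds to 5/9 K.
75.6 × 5/9 = 42.0.

42.0 K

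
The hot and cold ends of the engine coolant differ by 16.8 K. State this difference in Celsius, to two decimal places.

16.80°C

Kelvin and Celsius degrees are the same size, so the interval is unchanged: 16.80.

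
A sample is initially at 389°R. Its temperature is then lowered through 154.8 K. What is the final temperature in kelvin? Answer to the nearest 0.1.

61.3 K

Initial temperature in Celsius: (389 - 491.67) × 5/9 = -57.0389°C.
The 154.8 K change is an interval; Kelvin and Celsius degrees are the same size, so ΔC = -154.8°C.
Final Celsius temperature: -57.0389 - 154.8000 = -211.8389°C.
In kelvin: -211.8389 + 273.15 = 61.3 K.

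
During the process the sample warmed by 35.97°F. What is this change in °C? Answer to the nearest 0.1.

An interval of 1°F corresponds to 5/9°C.
35.97 × 5/9 = 20.0.

20.0°C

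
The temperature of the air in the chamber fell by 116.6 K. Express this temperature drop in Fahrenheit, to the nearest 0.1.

Only the scale ratio 1.8 matters for a change in temperature.
116.6 × 1.8 = 209.9.

209.9°F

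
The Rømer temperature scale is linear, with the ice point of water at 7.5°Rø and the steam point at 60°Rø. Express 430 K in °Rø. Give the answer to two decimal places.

First in Celsius: 430 - 273.15 = 156.8500°C.
Linearly onto the Rømer scale: 7.5 + (156.8500 / 100) × (60 - 7.5) = 89.85°Rø.

89.85°Rø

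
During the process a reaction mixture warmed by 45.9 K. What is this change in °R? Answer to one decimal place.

82.6°R

For a temperature interval the offset drops out; only the factor 1.8 applies.
45.9 × 1.8 = 82.6.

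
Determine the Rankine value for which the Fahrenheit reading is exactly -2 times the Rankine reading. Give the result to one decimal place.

153.2°R

Let R be the Rankine reading. The Fahrenheit reading is F = 1·R - 459.67.
Require F = -2·R: 1·R - 459.67 = -2·R.
(3)·R = 459.67  ⇒  R = 153.2.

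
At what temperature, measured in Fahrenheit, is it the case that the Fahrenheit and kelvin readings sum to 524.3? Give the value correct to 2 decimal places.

Let F be the Fahrenheit reading. The kelvin reading is K = 5/9·F + 255.372.
Require F + K = 524.3: (14/9)·F + 255.372 = 524.3.
F = (524.3 - 255.372) / (14/9) = 172.88.

172.88°F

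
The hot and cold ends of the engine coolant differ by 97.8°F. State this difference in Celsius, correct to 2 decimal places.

54.33°C

For a temperature interval the offset drops out; only the factor 5/9 applies.
97.8 × 5/9 = 54.33.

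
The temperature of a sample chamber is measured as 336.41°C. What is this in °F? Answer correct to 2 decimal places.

637.54°F

In Fahrenheit: 336.4100 × 1.8 + 32 = 637.54°F.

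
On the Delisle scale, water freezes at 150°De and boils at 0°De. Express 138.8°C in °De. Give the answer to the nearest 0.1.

-58.2°De

Linearly onto the Delisle scale: 150 + (138.8000 / 100) × (0 - 150) = -58.2°De.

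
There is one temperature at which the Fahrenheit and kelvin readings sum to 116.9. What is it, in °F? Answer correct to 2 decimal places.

Let F be the Fahrenheit reading. The kelvin reading is K = 5/9·F + 255.372.
Require F + K = 116.9: (14/9)·F + 255.372 = 116.9.
F = (116.9 - 255.372) / (14/9) = -89.02.

-89.02°F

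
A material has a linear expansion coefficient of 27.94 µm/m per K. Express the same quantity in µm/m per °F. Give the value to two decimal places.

Since only a temperature interval is involved, the additive offset between the scales drops out.
A change of 1°F is a change of 5/9 K, so per °F the value is 27.94 × 5/9 = 15.52.

15.52 µm/m per °F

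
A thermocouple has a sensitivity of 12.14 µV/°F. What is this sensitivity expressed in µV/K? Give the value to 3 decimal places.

21.852 µV/K

Since only a temperature interval is involved, the additive offset between the scales drops out.
A change of 1 K is a change of 1.8°F, so per K the value is 12.14 × 1.8 = 21.852.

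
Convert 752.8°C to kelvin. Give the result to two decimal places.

1025.95 K

In kelvin: 752.8000 + 273.15 = 1025.95 K.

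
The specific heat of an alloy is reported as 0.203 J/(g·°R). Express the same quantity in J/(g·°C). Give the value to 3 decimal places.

Since only a temperature interval is involved, the additive offset between the scales drops out.
A change of 1°C is a change of 1.8°R, so per °C the value is 0.203 × 1.8 = 0.365.

0.365 J/(g·°C)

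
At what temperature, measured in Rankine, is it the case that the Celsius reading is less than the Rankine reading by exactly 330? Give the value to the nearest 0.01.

Let R be the Rankine reading. The Celsius reading is C = 5/9·R - 273.15.
Require C - R = -330: (-4/9)·R - 273.15 = -330.
R = (-330 + 273.15) / (-4/9) = 127.91.

127.91°R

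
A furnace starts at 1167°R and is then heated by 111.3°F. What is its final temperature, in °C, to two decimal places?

Initial temperature in Celsius: (1167 - 491.67) × 5/9 = 375.1833°C.
The 111.3°F change is an interval, so only the factor 5/9 applies: +111.3 × 5/9 = +61.8333°C.
Final Celsius temperature: 375.1833 + 61.8333 = 437.0167°C.

437.02°C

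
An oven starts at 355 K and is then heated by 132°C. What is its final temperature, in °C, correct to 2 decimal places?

213.85°C

Initial temperature in Celsius: 355 - 273.15 = 81.8500°C.
Final Celsius temperature: 81.8500 + 132.0000 = 213.8500°C.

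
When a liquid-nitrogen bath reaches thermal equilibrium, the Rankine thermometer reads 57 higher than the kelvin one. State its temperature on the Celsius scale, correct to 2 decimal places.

Let x be the kelvin reading; then the Rankine reading is 1.8·x.
(1.8·x) - x = 57  ⇒  (0.8)·x = 57  ⇒  x = 71.2500 K.
In Celsius: 71.25 - 273.15 = -201.90°C.

-201.90°C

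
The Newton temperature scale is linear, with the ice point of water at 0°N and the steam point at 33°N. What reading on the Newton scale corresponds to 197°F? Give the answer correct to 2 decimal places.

30.25°N

First in Celsius: (197 - 32) × 5/9 = 91.6667°C.
Linearly onto the Newton scale: 0 + (91.6667 / 100) × (33 - 0) = 30.25°N.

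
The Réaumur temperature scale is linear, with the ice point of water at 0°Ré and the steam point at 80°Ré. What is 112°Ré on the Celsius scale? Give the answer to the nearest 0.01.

Linear interpolation between the fixed points: C = (112 - 0) × 100 / (80 - 0) = 140.0000°C.

140.00°C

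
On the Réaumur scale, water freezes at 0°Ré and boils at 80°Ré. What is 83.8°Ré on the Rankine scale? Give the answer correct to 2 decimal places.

680.22°R

Linear interpolation between the fixed points: C = (83.8 - 0) × 100 / (80 - 0) = 104.7500°C.
Then 104.7500 × 1.8 + 491.67 = 680.22°R.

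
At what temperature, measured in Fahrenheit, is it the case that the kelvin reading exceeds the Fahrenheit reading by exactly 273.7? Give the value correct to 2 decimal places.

Let F be the Fahrenheit reading. The kelvin reading is K = 5/9·F + 255.372.
Require K - F = 273.7: (-4/9)·F + 255.372 = 273.7.
F = (273.7 - 255.372) / (-4/9) = -41.24.

-41.24°F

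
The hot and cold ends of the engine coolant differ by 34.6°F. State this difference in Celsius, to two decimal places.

An interval of 1°F corresponds to 5/9°C.
34.6 × 5/9 = 19.22.

19.22°C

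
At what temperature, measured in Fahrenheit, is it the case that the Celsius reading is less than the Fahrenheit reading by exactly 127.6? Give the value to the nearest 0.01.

247.10°F

Let F be the Fahrenheit reading. The Celsius reading is C = 5/9·F - 17.7778.
Require C - F = -127.6: (-4/9)·F - 17.7778 = -127.6.
F = (-127.6 + 17.7778) / (-4/9) = 247.10.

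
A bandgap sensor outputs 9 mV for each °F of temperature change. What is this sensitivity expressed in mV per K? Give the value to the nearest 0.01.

16.20 mV per K

The quantity depends on a temperature interval, so only the ratio of degree sizes applies; the offset between the scales is irrelevant.
A change of 1 K is a change of 1.8°F, so per K the value is 9 × 1.8 = 16.20.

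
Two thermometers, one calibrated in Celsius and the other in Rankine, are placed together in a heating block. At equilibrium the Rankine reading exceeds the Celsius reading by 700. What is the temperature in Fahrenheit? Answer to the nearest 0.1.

500.7°F

Let x be the Celsius reading; then the Rankine reading is 1.8·x + 491.67.
(1.8·x + 491.67) - x = 700  ⇒  (0.8)·x = 208.33  ⇒  x = 260.4125°C.
In Fahrenheit: 260.4125 × 1.8 + 32 = 500.7°F.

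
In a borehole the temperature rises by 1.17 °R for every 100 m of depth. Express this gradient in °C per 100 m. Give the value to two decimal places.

0.65 °C/100 m

Since only a temperature interval is involved, the additive offset between the scales drops out.
A change of 1°R is a change of 5/9°C, so 1.17 × 5/9 = 0.65.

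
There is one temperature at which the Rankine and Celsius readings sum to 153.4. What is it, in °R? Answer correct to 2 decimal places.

274.21°R

Let R be the Rankine reading. The Celsius reading is C = 5/9·R - 273.15.
Require R + C = 153.4: (14/9)·R - 273.15 = 153.4.
R = (153.4 + 273.15) / (14/9) = 274.21.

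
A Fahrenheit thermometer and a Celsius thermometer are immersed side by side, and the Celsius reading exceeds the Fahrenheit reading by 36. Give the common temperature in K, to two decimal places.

188.15 K

Let x be the Fahrenheit reading; then the Celsius reading is 5/9·x - 17.7778.
(5/9·x - 17.7778) - x = 36  ⇒  (-4/9)·x = 53.7778  ⇒  x = -121.0000°F.
In Celsius: (-121 - 32) × 5/9 = -85.0000°C.
In kelvin: -85.0000 + 273.15 = 188.15 K.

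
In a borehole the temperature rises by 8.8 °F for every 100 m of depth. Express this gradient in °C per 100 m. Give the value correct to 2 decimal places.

The quantity depends on a temperature interval, so only the ratio of degree sizes applies; the offset between the scales is irrelevant.
A change of 1°F is a change of 5/9°C, so 8.8 × 5/9 = 4.89.

4.89 °C/100 m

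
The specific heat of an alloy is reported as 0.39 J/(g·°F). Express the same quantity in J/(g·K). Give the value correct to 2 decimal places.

0.70 J/(g·K)

Since only a temperature interval is involved, the additive offset between the scales drops out.
A change of 1 K is a change of 1.8°F, so per K the value is 0.39 × 1.8 = 0.70.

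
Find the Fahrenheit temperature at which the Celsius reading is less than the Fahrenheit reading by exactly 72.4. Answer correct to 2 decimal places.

122.90°F

Let F be the Fahrenheit reading. The Celsius reading is C = 5/9·F - 17.7778.
Require C - F = -72.4: (-4/9)·F - 17.7778 = -72.4.
F = (-72.4 + 17.7778) / (-4/9) = 122.90.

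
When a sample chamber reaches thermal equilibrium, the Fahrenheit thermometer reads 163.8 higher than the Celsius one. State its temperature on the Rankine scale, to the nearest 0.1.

Let x be the Celsius reading; then the Fahrenheit reading is 1.8·x + 32.
(1.8·x + 32) - x = 163.8  ⇒  (0.8)·x = 131.8  ⇒  x = 164.7500°C.
In Rankine: 164.7500 × 1.8 + 491.67 = 788.2°R.

788.2°R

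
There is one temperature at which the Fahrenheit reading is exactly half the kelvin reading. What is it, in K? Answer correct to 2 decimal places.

353.59 K

Let K be the kelvin reading. The Fahrenheit reading is F = 1.8·K - 459.67.
Require F = 0.5·K: 1.8·K - 459.67 = 0.5·K.
(1.3)·K = 459.67  ⇒  K = 353.59.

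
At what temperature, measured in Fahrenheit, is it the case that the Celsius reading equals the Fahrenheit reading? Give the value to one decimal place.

-40.0°F

Let F be the Fahrenheit reading. The Celsius reading is C = 5/9·F - 17.7778.
Set C = F: 5/9·F - 17.7778 = F.
(-4/9)·F = 17.7778  ⇒  F = -40.0.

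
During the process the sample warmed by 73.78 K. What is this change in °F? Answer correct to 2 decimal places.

Only the scale ratio 1.8 matters for a change in temperature.
73.78 × 1.8 = 132.80.

132.80°F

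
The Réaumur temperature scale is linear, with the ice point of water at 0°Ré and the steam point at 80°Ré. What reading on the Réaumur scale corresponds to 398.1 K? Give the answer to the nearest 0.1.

First in Celsius: 398.1 - 273.15 = 124.9500°C.
Linearly onto the Réaumur scale: 0 + (124.9500 / 100) × (80 - 0) = 100.0°Ré.

100.0°Ré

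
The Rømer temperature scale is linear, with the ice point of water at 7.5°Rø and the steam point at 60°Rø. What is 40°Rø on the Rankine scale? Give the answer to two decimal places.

Linear interpolation between the fixed points: C = (40 - 7.5) × 100 / (60 - 7.5) = 61.9048°C.
Then 61.9048 × 1.8 + 491.67 = 603.10°R.

603.10°R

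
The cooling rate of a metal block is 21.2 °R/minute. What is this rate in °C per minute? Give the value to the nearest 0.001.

11.778 °C/minute

The quantity depends on a temperature interval, so only the ratio of degree sizes applies; the offset between the scales is irrelevant.
A change of 1°R is a change of 5/9°C, so 21.2 × 5/9 = 11.778.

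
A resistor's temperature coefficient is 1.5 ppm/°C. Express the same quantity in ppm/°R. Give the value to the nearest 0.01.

0.83 ppm/°R

Since only a temperature interval is involved, the additive offset between the scales drops out.
A change of 1°R is a change of 5/9°C, so per °R the value is 1.5 × 5/9 = 0.83.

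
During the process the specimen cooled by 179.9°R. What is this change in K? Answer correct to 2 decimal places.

99.94 K

For a temperature interval the offset drops out; only the factor 5/9 applies.
179.9 × 5/9 = 99.94.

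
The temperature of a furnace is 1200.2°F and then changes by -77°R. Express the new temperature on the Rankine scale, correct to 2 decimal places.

Initial temperature in Celsius: (1200.2 - 32) × 5/9 = 649.0000°C.
The 77°R change is an interval, so only the factor 5/9 applies: -77 × 5/9 = -42.7778°C.
Final Celsius temperature: 649.0000 - 42.7778 = 606.2222°C.
In Rankine: 606.2222 × 1.8 + 491.67 = 1582.87°R.

1582.87°R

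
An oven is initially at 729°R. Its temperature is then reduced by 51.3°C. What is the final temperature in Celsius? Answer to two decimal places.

Initial temperature in Celsius: (729 - 491.67) × 5/9 = 131.8500°C.
Final Celsius temperature: 131.8500 - 51.3000 = 80.5500°C.

80.55°C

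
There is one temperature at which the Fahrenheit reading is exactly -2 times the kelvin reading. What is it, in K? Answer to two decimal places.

120.97 K

Let K be the kelvin reading. The Fahrenheit reading is F = 1.8·K - 459.67.
Require F = -2·K: 1.8·K - 459.67 = -2·K.
(3.8)·K = 459.67  ⇒  K = 120.97.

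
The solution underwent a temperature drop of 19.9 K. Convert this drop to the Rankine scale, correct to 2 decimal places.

An interval of 1 K corresponds to 1.8°R.
19.9 × 1.8 = 35.82.

35.82°R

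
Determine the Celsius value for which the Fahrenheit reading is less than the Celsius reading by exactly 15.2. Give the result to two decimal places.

Let C be the Celsius reading. The Fahrenheit reading is F = 1.8·C + 32.
Require F - C = -15.2: (0.8)·C + 32 = -15.2.
C = (-15.2 - 32) / (0.8) = -59.00.

-59.00°C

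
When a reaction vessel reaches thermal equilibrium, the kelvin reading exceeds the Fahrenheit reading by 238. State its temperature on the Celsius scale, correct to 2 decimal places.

Let x be the kelvin reading; then the Fahrenheit reading is 1.8·x - 459.67.
(1.8·x - 459.67) - x = -238  ⇒  (0.8)·x = 221.67  ⇒  x = 277.0875 K.
In Celsius: 277.0875 - 273.15 = 3.94°C.

3.94°C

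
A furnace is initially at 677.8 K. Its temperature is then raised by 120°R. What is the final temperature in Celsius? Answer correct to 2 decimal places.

471.32°C

Initial temperature in Celsius: 677.8 - 273.15 = 404.6500°C.
The 120°R change is an interval, so only the factor 5/9 applies: +120 × 5/9 = +66.6667°C.
Final Celsius temperature: 404.6500 + 66.6667 = 471.3167°C.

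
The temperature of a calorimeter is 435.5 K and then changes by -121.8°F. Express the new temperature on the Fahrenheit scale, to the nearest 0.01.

202.43°F

Initial temperature in Celsius: 435.5 - 273.15 = 162.3500°C.
The 121.8°F change is an interval, so only the factor 5/9 applies: -121.8 × 5/9 = -67.6667°C.
Final Celsius temperature: 162.3500 - 67.6667 = 94.6833°C.
In Fahrenheit: 94.6833 × 1.8 + 32 = 202.43°F.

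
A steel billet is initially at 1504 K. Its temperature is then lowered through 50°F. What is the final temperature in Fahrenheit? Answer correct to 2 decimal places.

Initial temperature in Celsius: 1504 - 273.15 = 1230.8500°C.
The 50°F change is an interval, so only the factor 5/9 applies: -50 × 5/9 = -27.7778°C.
Final Celsius temperature: 1230.8500 - 27.7778 = 1203.0722°C.
In Fahrenheit: 1203.0722 × 1.8 + 32 = 2197.53°F.

2197.53°F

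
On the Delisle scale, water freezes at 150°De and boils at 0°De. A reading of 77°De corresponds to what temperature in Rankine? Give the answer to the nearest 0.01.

579.27°R

Linear interpolation between the fixed points: C = (77 - 150) × 100 / (0 - 150) = 48.6667°C.
Then 48.6667 × 1.8 + 491.67 = 579.27°R.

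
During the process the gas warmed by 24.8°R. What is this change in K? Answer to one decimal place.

For a temperature interval the offset drops out; only the factor 5/9 applies.
24.8 × 5/9 = 13.8.

13.8 K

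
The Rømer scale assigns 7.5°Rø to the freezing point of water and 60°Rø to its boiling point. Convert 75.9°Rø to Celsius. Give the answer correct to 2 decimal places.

Linear interpolation between the fixed points: C = (75.9 - 7.5) × 100 / (60 - 7.5) = 130.2857°C.

130.29°C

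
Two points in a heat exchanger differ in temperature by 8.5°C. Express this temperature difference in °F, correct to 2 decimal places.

Only the scale ratio 1.8 matters for a change in temperature.
8.5 × 1.8 = 15.30.

15.30°F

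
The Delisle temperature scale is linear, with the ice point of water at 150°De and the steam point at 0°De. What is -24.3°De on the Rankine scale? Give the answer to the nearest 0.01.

Linear interpolation between the fixed points: C = (-24.3 - 150) × 100 / (0 - 150) = 116.2000°C.
Then 116.2000 × 1.8 + 491.67 = 700.83°R.

700.83°R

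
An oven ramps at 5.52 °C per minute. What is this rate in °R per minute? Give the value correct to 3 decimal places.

9.936 °R/minute

The quantity depends on a temperature interval, so only the ratio of degree sizes applies; the offset between the scales is irrelevant.
A change of 1°C is a change of 1.8°R, so 5.52 × 1.8 = 9.936.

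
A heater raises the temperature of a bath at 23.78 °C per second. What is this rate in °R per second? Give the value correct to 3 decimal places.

42.804 °R/second

Since only a temperature interval is involved, the additive offset between the scales drops out.
A change of 1°C is a change of 1.8°R, so 23.78 × 1.8 = 42.804.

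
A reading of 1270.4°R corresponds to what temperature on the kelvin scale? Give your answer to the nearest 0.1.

In Celsius: (1270.4 - 491.67) × 5/9 = 432.6278°C.
In kelvin: 432.6278 + 273.15 = 705.8 K.

705.8 K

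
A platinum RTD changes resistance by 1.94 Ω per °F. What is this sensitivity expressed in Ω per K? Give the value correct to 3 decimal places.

The quantity depends on a temperature interval, so only the ratio of degree sizes applies; the offset between the scales is irrelevant.
A change of 1 K is a change of 1.8°F, so per K the value is 1.94 × 1.8 = 3.492.

3.492 Ω per K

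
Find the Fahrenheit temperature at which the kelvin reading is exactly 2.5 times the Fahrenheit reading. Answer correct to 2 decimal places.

131.33°F

Let F be the Fahrenheit reading. The kelvin reading is K = 5/9·F + 255.372.
Require K = 2.5·F: 5/9·F + 255.372 = 2.5·F.
(-35/18)·F = -255.372  ⇒  F = 131.33.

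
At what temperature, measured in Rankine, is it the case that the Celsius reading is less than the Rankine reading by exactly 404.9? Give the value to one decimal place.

296.4°R

Let R be the Rankine reading. The Celsius reading is C = 5/9·R - 273.15.
Require C - R = -404.9: (-4/9)·R - 273.15 = -404.9.
R = (-404.9 + 273.15) / (-4/9) = 296.4.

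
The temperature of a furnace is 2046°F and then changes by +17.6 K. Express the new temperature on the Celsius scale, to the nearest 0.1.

1136.5°C

Initial temperature in Celsius: (2046 - 32) × 5/9 = 1118.8889°C.
The 17.6 K change is an interval; Kelvin and Celsius degrees are the same size, so ΔC = +17.6°C.
Final Celsius temperature: 1118.8889 + 17.6000 = 1136.4889°C.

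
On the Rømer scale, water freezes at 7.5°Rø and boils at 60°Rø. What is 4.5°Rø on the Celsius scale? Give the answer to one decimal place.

-5.7°C

Linear interpolation between the fixed points: C = (4.5 - 7.5) × 100 / (60 - 7.5) = -5.7143°C.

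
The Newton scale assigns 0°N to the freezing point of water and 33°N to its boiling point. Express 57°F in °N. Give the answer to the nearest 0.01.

4.58°N

First in Celsius: (57 - 32) × 5/9 = 13.8889°C.
Linearly onto the Newton scale: 0 + (13.8889 / 100) × (33 - 0) = 4.58°N.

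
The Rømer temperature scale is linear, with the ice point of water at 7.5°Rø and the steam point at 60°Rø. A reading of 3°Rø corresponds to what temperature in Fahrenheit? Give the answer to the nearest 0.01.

16.57°F

Linear interpolation between the fixed points: C = (3 - 7.5) × 100 / (60 - 7.5) = -8.5714°C.
Then -8.5714 × 1.8 + 32 = 16.57°F.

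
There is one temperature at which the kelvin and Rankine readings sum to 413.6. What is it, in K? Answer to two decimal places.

Let K be the kelvin reading. The Rankine reading is R = 1.8·K.
Require K + R = 413.6: (2.8)·K = 413.6.
K = (413.6) / (2.8) = 147.71.

147.71 K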